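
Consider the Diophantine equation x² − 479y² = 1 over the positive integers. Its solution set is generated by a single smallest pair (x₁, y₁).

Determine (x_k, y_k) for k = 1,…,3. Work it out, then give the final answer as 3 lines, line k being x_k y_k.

2989440 136591
17873503027199 816661198080
106863529779256567680 4882719303976413809

[21; 1,7,1,3,2,21,2,3,1,7,1,42] for √479; ℓ=12 ⇒ convergent index 11
a_0=21:  p_0=21·1+0=21,  q_0=21·0+1=1
a_1=1:  p_1=1·21+1=22,  q_1=1·1+0=1
…
a_5=2:  p_5=2·766+197=1729,  q_5=2·35+9=79
a_6=21:  p_6=21·1729+766=37075,  q_6=21·79+35=1694
…
a_8=3:  p_8=3·75879+37075=264712,  q_8=3·3467+1694=12095
…
a_10=7:  p_10=7·340591+264712=2648849,  q_10=7·15562+12095=121029
a_11=1:  p_11=1·2648849+340591=2989440,  q_11=1·121029+15562=136591
(x₁, y₁) = (2989440, 136591);  2989440² − 479·136591² = 1 ✓
(2989440+136591√479)^2 = 17873503027199 + 816661198080√479
(2989440+136591√479)^3 = 106863529779256567680 + 4882719303976413809√479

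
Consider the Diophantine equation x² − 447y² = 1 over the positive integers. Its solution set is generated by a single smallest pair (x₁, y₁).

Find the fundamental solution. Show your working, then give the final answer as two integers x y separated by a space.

√447 → a₀=21, period (7,42); ℓ=2 even so k=1
a_0=21:  p_0=21·1+0=21,  q_0=21·0+1=1
a_1=7:  p_1=7·21+1=148,  q_1=7·1+0=7
(x₁, y₁) = (148, 7);  148² − 447·7² = 1 ✓

148 7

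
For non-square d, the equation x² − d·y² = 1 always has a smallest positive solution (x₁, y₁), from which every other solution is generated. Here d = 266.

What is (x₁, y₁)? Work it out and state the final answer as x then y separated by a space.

685 42

[16; 3,4,3,32] for √266; ℓ=4 ⇒ convergent index 3
a_0=16:  p_0=16·1+0=16,  q_0=16·0+1=1
…
a_2=4:  p_2=4·49+16=212,  q_2=4·3+1=13
a_3=3:  p_3=3·212+49=685,  q_3=3·13+3=42
→ (685, 42).  Check: 685²=469225, 266·42²=469224, difference 1.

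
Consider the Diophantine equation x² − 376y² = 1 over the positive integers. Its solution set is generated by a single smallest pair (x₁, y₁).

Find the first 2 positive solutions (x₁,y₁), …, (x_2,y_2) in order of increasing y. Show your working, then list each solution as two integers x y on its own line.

2143295 110532
9187426914049 473805365880

[19; 2,1,1,3,1,…,1,2,38] for √376; ℓ=16 ⇒ convergent index 15
step 0: (19, 1)  from 19·(1,0) + (0,1)
…
step 2: (58, 3)  from 1·(39,2) + (19,1)
step 3: (97, 5)  from 1·(58,3) + (39,2)
step 4: (349, 18)  from 3·(97,5) + (58,3)
step 5: (446, 23)  from 1·(349,18) + (97,5)
step 6: (1241, 64)  from 2·(446,23) + (349,18)
step 7: (2928, 151)  from 2·(1241,64) + (446,23)
…
step 9: (28834, 1487)  from 2·(12953,668) + (2928,151)
step 10: (70621, 3642)  from 2·(28834,1487) + (12953,668)
step 11: (99455, 5129)  from 1·(70621,3642) + (28834,1487)
step 12: (368986, 19029)  from 3·(99455,5129) + (70621,3642)
step 13: (468441, 24158)  from 1·(368986,19029) + (99455,5129)
step 14: (837427, 43187)  from 1·(468441,24158) + (368986,19029)
step 15: (2143295, 110532)  from 2·(837427,43187) + (468441,24158)
(x₁, y₁) = (2143295, 110532);  2143295² − 376·110532² = 1 ✓
k=2:  x_2 = 2143295·2143295+376·110532·110532 = 9187426914049,  y_2 = 2143295·110532+110532·2143295 = 473805365880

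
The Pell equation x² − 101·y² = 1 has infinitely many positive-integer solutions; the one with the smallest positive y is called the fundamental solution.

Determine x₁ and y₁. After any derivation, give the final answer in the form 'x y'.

201 20

d=101: √d = [10; 20] (ℓ=1, odd), read p_1/q_1
step 0: (10, 1)  from 10·(1,0) + (0,1)
step 1: (201, 20)  from 20·(10,1) + (1,0)
→ (201, 20).  Check: 201²=40401, 101·20²=40400, difference 1.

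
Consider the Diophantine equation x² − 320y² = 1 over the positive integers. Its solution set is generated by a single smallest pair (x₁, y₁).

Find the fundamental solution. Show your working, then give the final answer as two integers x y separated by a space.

161 9

d=320: √d = [17; 1,7,1,34] (ℓ=4, even), read p_3/q_3
k=0  a_k=17  p_k/q_k = 17/1
k=1  a_k=1  p_k/q_k = 18/1
k=2  a_k=7  p_k/q_k = 143/8
k=3  a_k=1  p_k/q_k = 161/9
fundamental: x₁=161, y₁=9  (since 25921 − 320·81 = 1)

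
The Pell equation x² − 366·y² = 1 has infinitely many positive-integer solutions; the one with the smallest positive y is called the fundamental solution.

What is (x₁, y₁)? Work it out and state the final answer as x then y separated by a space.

d=366: √d = [19; 7,1,1,1,2,12,2,1,1,1,7,38] (ℓ=12, even), read p_11/q_11
a_0=19:  p_0=19·1+0=19,  q_0=19·0+1=1
a_1=7:  p_1=7·19+1=134,  q_1=7·1+0=7
…
a_3=1:  p_3=1·153+134=287,  q_3=1·8+7=15
…
a_9=1:  p_9=1·44499+30055=74554,  q_9=1·2326+1571=3897
a_10=1:  p_10=1·74554+44499=119053,  q_10=1·3897+2326=6223
a_11=7:  p_11=7·119053+74554=907925,  q_11=7·6223+3897=47458
→ (907925, 47458).  Check: 907925²=824327805625, 366·47458²=824327805624, difference 1.

907925 47458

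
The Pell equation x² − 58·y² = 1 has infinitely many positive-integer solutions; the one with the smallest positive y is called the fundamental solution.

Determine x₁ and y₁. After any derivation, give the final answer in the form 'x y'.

[7; 1,1,1,1,1,1,14] for √58; ℓ=7 ⇒ convergent index 13
k=0  a_k=7  p_k/q_k = 7/1
k=1  a_k=1  p_k/q_k = 8/1
k=2  a_k=1  p_k/q_k = 15/2
…
k=6  a_k=1  p_k/q_k = 99/13
…
k=8  a_k=1  p_k/q_k = 1546/203
…
k=12  a_k=1  p_k/q_k = 12071/1585
k=13  a_k=1  p_k/q_k = 19603/2574
→ (19603, 2574).  Check: 19603²=384277609, 58·2574²=384277608, difference 1.

19603 2574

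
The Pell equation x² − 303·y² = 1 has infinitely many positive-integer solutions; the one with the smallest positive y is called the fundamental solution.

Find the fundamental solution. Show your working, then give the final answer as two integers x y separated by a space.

2524 145

√303 → a₀=17, period (2,2,5,2,2,34); ℓ=6 even so k=5
i=0: a=17 ⇒ p=17, q=1
…
i=3: a=5 ⇒ p=470, q=27
i=4: a=2 ⇒ p=1027, q=59
i=5: a=2 ⇒ p=2524, q=145
fundamental: x₁=2524, y₁=145  (since 6370576 − 303·21025 = 1)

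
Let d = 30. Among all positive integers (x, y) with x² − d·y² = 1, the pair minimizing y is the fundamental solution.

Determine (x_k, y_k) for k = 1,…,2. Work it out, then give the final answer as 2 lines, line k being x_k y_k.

11 2
241 44

[5; 2,10] for √30; ℓ=2 ⇒ convergent index 1
a_0=5:  p_0=5·1+0=5,  q_0=5·0+1=1
a_1=2:  p_1=2·5+1=11,  q_1=2·1+0=2
→ (11, 2).  Check: 11²=121, 30·2²=120, difference 1.
(x_2, y_2) = (11·11 + 30·2·2, 11·2 + 2·11) = (241, 44)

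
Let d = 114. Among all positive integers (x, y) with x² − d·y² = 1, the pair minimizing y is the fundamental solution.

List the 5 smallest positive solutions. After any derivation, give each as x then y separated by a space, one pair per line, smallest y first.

√114 = [10; 1,2,10,2,1,20, …], period ℓ=6 (even) → k=5
k=0  a_k=10  p_k/q_k = 10/1
k=1  a_k=1  p_k/q_k = 11/1
…
k=3  a_k=10  p_k/q_k = 331/31
k=4  a_k=2  p_k/q_k = 694/65
k=5  a_k=1  p_k/q_k = 1025/96
→ (1025, 96).  Check: 1025²=1050625, 114·96²=1050624, difference 1.
(x_2, y_2) = (1025·1025 + 114·96·96, 1025·96 + 96·1025) = (2101249, 196800)
(x_3, y_3) = (1025·2101249 + 114·96·196800, 1025·196800 + 96·2101249) = (4307559425, 403439904)
(x_4, y_4) = (1025·4307559425 + 114·96·403439904, 1025·403439904 + 96·4307559425) = (8830494720001, 827051606400)
(x_5, y_5) = (1025·8830494720001 + 114·96·827051606400, 1025·827051606400 + 96·8830494720001) = (18102509868442625, 1695455389680096)

1025 96
2101249 196800
4307559425 403439904
8830494720001 827051606400
18102509868442625 1695455389680096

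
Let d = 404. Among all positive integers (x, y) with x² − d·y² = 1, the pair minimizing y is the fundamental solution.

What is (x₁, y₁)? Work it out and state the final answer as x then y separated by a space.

√404 = [20; 10,40, …], period ℓ=2 (even) → k=1
a_0=20:  p_0=20·1+0=20,  q_0=20·0+1=1
a_1=10:  p_1=10·20+1=201,  q_1=10·1+0=10
fundamental: x₁=201, y₁=10  (since 40401 − 404·100 = 1)

201 10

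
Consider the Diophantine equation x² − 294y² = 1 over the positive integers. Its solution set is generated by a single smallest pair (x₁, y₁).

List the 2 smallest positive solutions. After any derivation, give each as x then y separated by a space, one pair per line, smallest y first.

4801 280
46099201 2688560

[17; 6,1,4,1,6,34] for √294; ℓ=6 ⇒ convergent index 5
k=0  a_k=17  p_k/q_k = 17/1
…
k=4  a_k=1  p_k/q_k = 703/41
k=5  a_k=6  p_k/q_k = 4801/280
→ (4801, 280).  Check: 4801²=23049601, 294·280²=23049600, difference 1.
n=2: (4801,280)∘(4801,280) = (4801·4801+294·280·280, 4801·280+280·4801) = (46099201,2688560)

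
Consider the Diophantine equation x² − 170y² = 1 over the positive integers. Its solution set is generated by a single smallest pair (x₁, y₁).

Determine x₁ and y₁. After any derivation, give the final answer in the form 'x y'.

339 26

d=170: √d = [13; 26] (ℓ=1, odd), read p_1/q_1
a_0=13:  p_0=13·1+0=13,  q_0=13·0+1=1
a_1=26:  p_1=26·13+1=339,  q_1=26·1+0=26
fundamental: x₁=339, y₁=26  (since 114921 − 170·676 = 1)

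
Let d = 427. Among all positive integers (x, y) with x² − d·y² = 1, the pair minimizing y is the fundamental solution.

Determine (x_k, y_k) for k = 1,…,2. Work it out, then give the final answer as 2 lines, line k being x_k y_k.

62 3
7687 372

√427 → a₀=20, period (1,1,1,40); ℓ=4 even so k=3
k=0  a_k=20  p_k/q_k = 20/1
k=1  a_k=1  p_k/q_k = 21/1
k=2  a_k=1  p_k/q_k = 41/2
k=3  a_k=1  p_k/q_k = 62/3
→ (62, 3).  Check: 62²=3844, 427·3²=3843, difference 1.
n=2: (62,3)∘(62,3) = (62·62+427·3·3, 62·3+3·62) = (7687,372)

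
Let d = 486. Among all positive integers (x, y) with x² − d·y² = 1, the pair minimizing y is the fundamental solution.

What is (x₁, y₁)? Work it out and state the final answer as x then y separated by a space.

485 22

√486 = [22; 22,44, …], period ℓ=2 (even) → k=1
step 0: (22, 1)  from 22·(1,0) + (0,1)
step 1: (485, 22)  from 22·(22,1) + (1,0)
→ (485, 22).  Check: 485²=235225, 486·22²=235224, difference 1.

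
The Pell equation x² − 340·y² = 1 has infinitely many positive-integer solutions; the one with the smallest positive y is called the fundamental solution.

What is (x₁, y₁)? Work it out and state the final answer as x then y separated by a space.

√340 → a₀=18, period (2,3,1,1,1,…,3,2,36); ℓ=14 even so k=13
a_0=18:  p_0=18·1+0=18,  q_0=18·0+1=1
…
a_11=1:  p_11=1·21039+13774=34813,  q_11=1·1141+747=1888
a_12=3:  p_12=3·34813+21039=125478,  q_12=3·1888+1141=6805
a_13=2:  p_13=2·125478+34813=285769,  q_13=2·6805+1888=15498
(x₁, y₁) = (285769, 15498);  285769² − 340·15498² = 1 ✓

285769 15498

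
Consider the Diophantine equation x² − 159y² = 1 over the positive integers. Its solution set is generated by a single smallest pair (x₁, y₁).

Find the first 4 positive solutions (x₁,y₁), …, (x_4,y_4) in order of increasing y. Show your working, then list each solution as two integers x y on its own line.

√159 = [12; 1,1,1,1,3,1,1,1,1,24, …], period ℓ=10 (even) → k=9
i=0: a=12 ⇒ p=12, q=1
i=1: a=1 ⇒ p=13, q=1
…
i=6: a=1 ⇒ p=290, q=23
…
i=8: a=1 ⇒ p=807, q=64
i=9: a=1 ⇒ p=1324, q=105
(x₁, y₁) = (1324, 105);  1324² − 159·105² = 1 ✓
(1324+105√159)^2 = 3505951 + 278040√159
(1324+105√159)^3 = 9283756924 + 736249815√159
(1324+105√159)^4 = 24583384828801 + 1949589232080√159

1324 105
3505951 278040
9283756924 736249815
24583384828801 1949589232080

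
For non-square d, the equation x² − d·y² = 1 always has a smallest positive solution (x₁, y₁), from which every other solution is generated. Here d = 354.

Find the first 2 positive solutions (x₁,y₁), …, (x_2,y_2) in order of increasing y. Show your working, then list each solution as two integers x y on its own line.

d=354: √d = [18; 1,4,2,2,18,2,2,4,1,36] (ℓ=10, even), read p_9/q_9
i=0: a=18 ⇒ p=18, q=1
i=1: a=1 ⇒ p=19, q=1
i=2: a=4 ⇒ p=94, q=5
…
i=6: a=2 ⇒ p=19210, q=1021
…
i=8: a=4 ⇒ p=210294, q=11177
i=9: a=1 ⇒ p=258065, q=13716
fundamental: x₁=258065, y₁=13716  (since 66597544225 − 354·188128656 = 1)
(x_2, y_2) = (258065·258065 + 354·13716·13716, 258065·13716 + 13716·258065) = (133195088449, 7079239080)

258065 13716
133195088449 7079239080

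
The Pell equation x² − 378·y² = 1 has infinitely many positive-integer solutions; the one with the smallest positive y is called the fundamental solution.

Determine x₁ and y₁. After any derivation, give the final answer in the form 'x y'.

8749 450

d=378: √d = [19; 2,3,1,4,1,3,2,38] (ℓ=8, even), read p_7/q_7
k=0  a_k=19  p_k/q_k = 19/1
…
k=3  a_k=1  p_k/q_k = 175/9
k=4  a_k=4  p_k/q_k = 836/43
…
k=6  a_k=3  p_k/q_k = 3869/199
k=7  a_k=2  p_k/q_k = 8749/450
(x₁, y₁) = (8749, 450);  8749² − 378·450² = 1 ✓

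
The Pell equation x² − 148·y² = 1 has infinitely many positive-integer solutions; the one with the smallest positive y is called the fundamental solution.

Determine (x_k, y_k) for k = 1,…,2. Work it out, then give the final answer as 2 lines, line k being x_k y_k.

√148 = [12; 6,24, …], period ℓ=2 (even) → k=1
a_0=12:  p_0=12·1+0=12,  q_0=12·0+1=1
a_1=6:  p_1=6·12+1=73,  q_1=6·1+0=6
→ (73, 6).  Check: 73²=5329, 148·6²=5328, difference 1.
n=2: (73,6)∘(73,6) = (73·73+148·6·6, 73·6+6·73) = (10657,876)

73 6
10657 876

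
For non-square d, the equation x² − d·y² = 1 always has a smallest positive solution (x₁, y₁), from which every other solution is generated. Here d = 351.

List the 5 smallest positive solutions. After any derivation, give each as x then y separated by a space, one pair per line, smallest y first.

d=351: √d = [18; 1,2,1,3,2,2,2,3,1,2,1,36] (ℓ=12, even), read p_11/q_11
a_0=18:  p_0=18·1+0=18,  q_0=18·0+1=1
a_1=1:  p_1=1·18+1=19,  q_1=1·1+0=1
a_2=2:  p_2=2·19+18=56,  q_2=2·1+1=3
a_3=1:  p_3=1·56+19=75,  q_3=1·3+1=4
…
a_5=2:  p_5=2·281+75=637,  q_5=2·15+4=34
a_6=2:  p_6=2·637+281=1555,  q_6=2·34+15=83
a_7=2:  p_7=2·1555+637=3747,  q_7=2·83+34=200
a_8=3:  p_8=3·3747+1555=12796,  q_8=3·200+83=683
a_9=1:  p_9=1·12796+3747=16543,  q_9=1·683+200=883
a_10=2:  p_10=2·16543+12796=45882,  q_10=2·883+683=2449
a_11=1:  p_11=1·45882+16543=62425,  q_11=1·2449+883=3332
→ (62425, 3332).  Check: 62425²=3896880625, 351·3332²=3896880624, difference 1.
(62425+3332√351)^2 = 7793761249 + 416000200√351
(62425+3332√351)^3 = 973051091875225 + 51937624966668√351
(62425+3332√351)^4 = 121485428812828080001 + 6484412476672499600√351
(62425+3332√351)^5 = 15167455786308534696249625 + 809578897660623950093332√351

62425 3332
7793761249 416000200
973051091875225 51937624966668
121485428812828080001 6484412476672499600
15167455786308534696249625 809578897660623950093332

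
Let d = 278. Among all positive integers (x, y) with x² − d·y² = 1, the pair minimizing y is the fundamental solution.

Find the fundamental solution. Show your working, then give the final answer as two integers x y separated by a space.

2501 150

√278 → a₀=16, period (1,2,16,2,1,32); ℓ=6 even so k=5
i=0: a=16 ⇒ p=16, q=1
i=1: a=1 ⇒ p=17, q=1
i=2: a=2 ⇒ p=50, q=3
i=3: a=16 ⇒ p=817, q=49
i=4: a=2 ⇒ p=1684, q=101
i=5: a=1 ⇒ p=2501, q=150
(x₁, y₁) = (2501, 150);  2501² − 278·150² = 1 ✓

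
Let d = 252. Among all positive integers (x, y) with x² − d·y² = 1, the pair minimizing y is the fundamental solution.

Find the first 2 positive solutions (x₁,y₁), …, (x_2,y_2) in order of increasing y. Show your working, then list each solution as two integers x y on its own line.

d=252: √d = [15; 1,6,1,30] (ℓ=4, even), read p_3/q_3
i=0: a=15 ⇒ p=15, q=1
…
i=2: a=6 ⇒ p=111, q=7
i=3: a=1 ⇒ p=127, q=8
(x₁, y₁) = (127, 8);  127² − 252·8² = 1 ✓
(127+8√252)^2 = 32257 + 2032√252

127 8
32257 2032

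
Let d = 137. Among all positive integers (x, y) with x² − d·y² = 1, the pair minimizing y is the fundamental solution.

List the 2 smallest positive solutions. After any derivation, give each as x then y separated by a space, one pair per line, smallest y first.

√137 = [11; 1,2,2,1,1,2,2,1,22, …], period ℓ=9 (odd) → k=17
k=0  a_k=11  p_k/q_k = 11/1
…
k=2  a_k=2  p_k/q_k = 35/3
k=3  a_k=2  p_k/q_k = 82/7
k=4  a_k=1  p_k/q_k = 117/10
k=5  a_k=1  p_k/q_k = 199/17
k=6  a_k=2  p_k/q_k = 515/44
k=7  a_k=2  p_k/q_k = 1229/105
k=8  a_k=1  p_k/q_k = 1744/149
…
k=11  a_k=2  p_k/q_k = 122279/10447
k=12  a_k=2  p_k/q_k = 285899/24426
k=13  a_k=1  p_k/q_k = 408178/34873
k=14  a_k=1  p_k/q_k = 694077/59299
k=15  a_k=2  p_k/q_k = 1796332/153471
k=16  a_k=2  p_k/q_k = 4286741/366241
k=17  a_k=1  p_k/q_k = 6083073/519712
→ (6083073, 519712).  Check: 6083073²=37003777123329, 137·519712²=37003777123328, difference 1.
(6083073+519712√137)^2 = 74007554246657 + 6322892069952√137

6083073 519712
74007554246657 6322892069952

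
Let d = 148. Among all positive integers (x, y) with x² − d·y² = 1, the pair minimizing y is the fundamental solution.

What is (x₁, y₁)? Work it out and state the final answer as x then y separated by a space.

√148 → a₀=12, period (6,24); ℓ=2 even so k=1
a_0=12:  p_0=12·1+0=12,  q_0=12·0+1=1
a_1=6:  p_1=6·12+1=73,  q_1=6·1+0=6
(x₁, y₁) = (73, 6);  73² − 148·6² = 1 ✓

73 6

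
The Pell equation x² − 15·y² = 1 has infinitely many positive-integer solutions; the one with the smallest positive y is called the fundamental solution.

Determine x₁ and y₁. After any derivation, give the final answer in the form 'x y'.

√15 → a₀=3, period (1,6); ℓ=2 even so k=1
k=0  a_k=3  p_k/q_k = 3/1
k=1  a_k=1  p_k/q_k = 4/1
→ (4, 1).  Check: 4²=16, 15·1²=15, difference 1.

4 1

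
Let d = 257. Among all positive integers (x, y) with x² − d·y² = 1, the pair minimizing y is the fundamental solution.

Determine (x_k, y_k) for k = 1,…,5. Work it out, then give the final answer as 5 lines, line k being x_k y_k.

[16; 32] for √257; ℓ=1 ⇒ convergent index 1
i=0: a=16 ⇒ p=16, q=1
i=1: a=32 ⇒ p=513, q=32
→ (513, 32).  Check: 513²=263169, 257·32²=263168, difference 1.
k=2:  x_2 = 513·513+257·32·32 = 526337,  y_2 = 513·32+32·513 = 32832
k=3:  x_3 = 513·526337+257·32·32832 = 540021249,  y_3 = 513·32832+32·526337 = 33685600
k=4:  x_4 = 513·540021249+257·32·33685600 = 554061275137,  y_4 = 513·33685600+32·540021249 = 34561392768
k=5:  x_5 = 513·554061275137+257·32·34561392768 = 568466328269313,  y_5 = 513·34561392768+32·554061275137 = 35459955294368

513 32
526337 32832
540021249 33685600
554061275137 34561392768
568466328269313 35459955294368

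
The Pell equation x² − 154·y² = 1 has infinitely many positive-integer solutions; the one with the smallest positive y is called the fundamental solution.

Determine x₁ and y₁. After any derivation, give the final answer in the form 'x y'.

21295 1716

√154 → a₀=12, period (2,2,3,1,2,1,3,2,2,24); ℓ=10 even so k=9
i=0: a=12 ⇒ p=12, q=1
…
i=3: a=3 ⇒ p=211, q=17
i=4: a=1 ⇒ p=273, q=22
i=5: a=2 ⇒ p=757, q=61
…
i=7: a=3 ⇒ p=3847, q=310
i=8: a=2 ⇒ p=8724, q=703
i=9: a=2 ⇒ p=21295, q=1716
fundamental: x₁=21295, y₁=1716  (since 453477025 − 154·2944656 = 1)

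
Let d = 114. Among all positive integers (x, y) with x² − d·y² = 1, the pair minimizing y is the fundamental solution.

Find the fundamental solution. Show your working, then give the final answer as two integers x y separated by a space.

[10; 1,2,10,2,1,20] for √114; ℓ=6 ⇒ convergent index 5
step 0: (10, 1)  from 10·(1,0) + (0,1)
…
step 4: (694, 65)  from 2·(331,31) + (32,3)
step 5: (1025, 96)  from 1·(694,65) + (331,31)
fundamental: x₁=1025, y₁=96  (since 1050625 − 114·9216 = 1)

1025 96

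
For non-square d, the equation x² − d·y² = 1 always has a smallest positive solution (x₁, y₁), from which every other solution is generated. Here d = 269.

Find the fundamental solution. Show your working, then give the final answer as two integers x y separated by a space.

√269 = [16; 2,2,32, …], period ℓ=3 (odd) → k=5
i=0: a=16 ⇒ p=16, q=1
…
i=4: a=2 ⇒ p=5396, q=329
i=5: a=2 ⇒ p=13449, q=820
fundamental: x₁=13449, y₁=820  (since 180875601 − 269·672400 = 1)

13449 820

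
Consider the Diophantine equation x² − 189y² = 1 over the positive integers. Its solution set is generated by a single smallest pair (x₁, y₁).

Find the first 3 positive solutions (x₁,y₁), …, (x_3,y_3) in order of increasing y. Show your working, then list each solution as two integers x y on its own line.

[13; 1,2,1,26] for √189; ℓ=4 ⇒ convergent index 3
k=0  a_k=13  p_k/q_k = 13/1
…
k=2  a_k=2  p_k/q_k = 41/3
k=3  a_k=1  p_k/q_k = 55/4
fundamental: x₁=55, y₁=4  (since 3025 − 189·16 = 1)
n=2: (55,4)∘(55,4) = (55·55+189·4·4, 55·4+4·55) = (6049,440)
n=3: (6049,440)∘(55,4) = (55·6049+189·4·440, 55·440+4·6049) = (665335,48396)

55 4
6049 440
665335 48396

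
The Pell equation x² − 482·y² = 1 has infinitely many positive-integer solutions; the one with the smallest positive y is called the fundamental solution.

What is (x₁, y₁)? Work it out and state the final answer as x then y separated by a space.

d=482: √d = [21; 1,20,1,42] (ℓ=4, even), read p_3/q_3
k=0  a_k=21  p_k/q_k = 21/1
k=1  a_k=1  p_k/q_k = 22/1
k=2  a_k=20  p_k/q_k = 461/21
k=3  a_k=1  p_k/q_k = 483/22
fundamental: x₁=483, y₁=22  (since 233289 − 482·484 = 1)

483 22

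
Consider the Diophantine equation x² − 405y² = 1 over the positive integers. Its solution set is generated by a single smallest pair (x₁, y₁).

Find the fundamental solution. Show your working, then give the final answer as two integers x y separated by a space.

√405 = [20; 8,40, …], period ℓ=2 (even) → k=1
i=0: a=20 ⇒ p=20, q=1
i=1: a=8 ⇒ p=161, q=8
fundamental: x₁=161, y₁=8  (since 25921 − 405·64 = 1)

161 8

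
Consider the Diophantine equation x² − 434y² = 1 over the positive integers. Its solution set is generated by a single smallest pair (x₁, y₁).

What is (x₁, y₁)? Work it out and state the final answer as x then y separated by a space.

125 6

[20; 1,4,1,40] for √434; ℓ=4 ⇒ convergent index 3
step 0: (20, 1)  from 20·(1,0) + (0,1)
…
step 2: (104, 5)  from 4·(21,1) + (20,1)
step 3: (125, 6)  from 1·(104,5) + (21,1)
(x₁, y₁) = (125, 6);  125² − 434·6² = 1 ✓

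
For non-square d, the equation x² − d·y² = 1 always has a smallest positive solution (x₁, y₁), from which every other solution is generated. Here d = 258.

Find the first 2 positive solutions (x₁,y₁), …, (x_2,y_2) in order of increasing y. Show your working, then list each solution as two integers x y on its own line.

257 16
132097 8224

d=258: √d = [16; 16,32] (ℓ=2, even), read p_1/q_1
step 0: (16, 1)  from 16·(1,0) + (0,1)
step 1: (257, 16)  from 16·(16,1) + (1,0)
(x₁, y₁) = (257, 16);  257² − 258·16² = 1 ✓
(257+16√258)^2 = 132097 + 8224√258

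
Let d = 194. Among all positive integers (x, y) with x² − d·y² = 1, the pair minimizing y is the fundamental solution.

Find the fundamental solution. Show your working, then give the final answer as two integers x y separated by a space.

195 14

√194 → a₀=13, period (1,12,1,26); ℓ=4 even so k=3
step 0: (13, 1)  from 13·(1,0) + (0,1)
…
step 2: (181, 13)  from 12·(14,1) + (13,1)
step 3: (195, 14)  from 1·(181,13) + (14,1)
fundamental: x₁=195, y₁=14  (since 38025 − 194·196 = 1)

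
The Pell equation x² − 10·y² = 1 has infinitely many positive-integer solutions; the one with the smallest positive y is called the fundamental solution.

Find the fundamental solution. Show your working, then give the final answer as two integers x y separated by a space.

19 6

[3; 6] for √10; ℓ=1 ⇒ convergent index 1
i=0: a=3 ⇒ p=3, q=1
i=1: a=6 ⇒ p=19, q=6
(x₁, y₁) = (19, 6);  19² − 10·6² = 1 ✓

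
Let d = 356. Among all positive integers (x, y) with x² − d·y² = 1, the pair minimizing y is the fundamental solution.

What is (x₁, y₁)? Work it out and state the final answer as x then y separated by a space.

500001 26500

d=356: √d = [18; 1,6,1,1,2,…,6,1,36] (ℓ=14, even), read p_13/q_13
a_0=18:  p_0=18·1+0=18,  q_0=18·0+1=1
a_1=1:  p_1=1·18+1=19,  q_1=1·1+0=1
a_2=6:  p_2=6·19+18=132,  q_2=6·1+1=7
…
a_4=1:  p_4=1·151+132=283,  q_4=1·8+7=15
…
a_6=1:  p_6=1·717+283=1000,  q_6=1·38+15=53
…
a_8=1:  p_8=1·8717+1000=9717,  q_8=1·462+53=515
…
a_10=1:  p_10=1·28151+9717=37868,  q_10=1·1492+515=2007
a_11=1:  p_11=1·37868+28151=66019,  q_11=1·2007+1492=3499
a_12=6:  p_12=6·66019+37868=433982,  q_12=6·3499+2007=23001
a_13=1:  p_13=1·433982+66019=500001,  q_13=1·23001+3499=26500
fundamental: x₁=500001, y₁=26500  (since 250001000001 − 356·702250000 = 1)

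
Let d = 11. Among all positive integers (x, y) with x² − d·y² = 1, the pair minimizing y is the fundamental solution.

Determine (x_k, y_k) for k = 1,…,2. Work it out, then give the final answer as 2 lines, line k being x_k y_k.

10 3
199 60

d=11: √d = [3; 3,6] (ℓ=2, even), read p_1/q_1
i=0: a=3 ⇒ p=3, q=1
i=1: a=3 ⇒ p=10, q=3
fundamental: x₁=10, y₁=3  (since 100 − 11·9 = 1)
k=2:  x_2 = 10·10+11·3·3 = 199,  y_2 = 10·3+3·10 = 60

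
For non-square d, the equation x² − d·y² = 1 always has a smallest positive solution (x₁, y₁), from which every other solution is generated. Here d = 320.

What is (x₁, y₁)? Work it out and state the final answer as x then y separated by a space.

161 9

d=320: √d = [17; 1,7,1,34] (ℓ=4, even), read p_3/q_3
i=0: a=17 ⇒ p=17, q=1
i=1: a=1 ⇒ p=18, q=1
i=2: a=7 ⇒ p=143, q=8
i=3: a=1 ⇒ p=161, q=9
→ (161, 9).  Check: 161²=25921, 320·9²=25920, difference 1.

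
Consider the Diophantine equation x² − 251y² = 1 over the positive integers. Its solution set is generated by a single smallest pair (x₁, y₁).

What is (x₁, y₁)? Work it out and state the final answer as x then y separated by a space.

3674890 231957

√251 → a₀=15, period (1,5,2,1,2,…,5,1,30); ℓ=14 even so k=13
step 0: (15, 1)  from 15·(1,0) + (0,1)
step 1: (16, 1)  from 1·(15,1) + (1,0)
…
step 3: (206, 13)  from 2·(95,6) + (16,1)
step 4: (301, 19)  from 1·(206,13) + (95,6)
step 5: (808, 51)  from 2·(301,19) + (206,13)
step 6: (1917, 121)  from 2·(808,51) + (301,19)
step 7: (29563, 1866)  from 15·(1917,121) + (808,51)
step 8: (61043, 3853)  from 2·(29563,1866) + (1917,121)
step 9: (151649, 9572)  from 2·(61043,3853) + (29563,1866)
step 10: (212692, 13425)  from 1·(151649,9572) + (61043,3853)
…
step 12: (3097857, 195535)  from 5·(577033,36422) + (212692,13425)
step 13: (3674890, 231957)  from 1·(3097857,195535) + (577033,36422)
(x₁, y₁) = (3674890, 231957);  3674890² − 251·231957² = 1 ✓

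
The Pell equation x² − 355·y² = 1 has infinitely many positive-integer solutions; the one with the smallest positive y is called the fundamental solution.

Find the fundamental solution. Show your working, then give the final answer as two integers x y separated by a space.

954809 50676

[18; 1,5,3,3,1,6,1,3,3,5,1,36] for √355; ℓ=12 ⇒ convergent index 11
a_0=18:  p_0=18·1+0=18,  q_0=18·0+1=1
…
a_2=5:  p_2=5·19+18=113,  q_2=5·1+1=6
…
a_6=6:  p_6=6·1545+1187=10457,  q_6=6·82+63=555
…
a_9=3:  p_9=3·46463+12002=151391,  q_9=3·2466+637=8035
a_10=5:  p_10=5·151391+46463=803418,  q_10=5·8035+2466=42641
a_11=1:  p_11=1·803418+151391=954809,  q_11=1·42641+8035=50676
(x₁, y₁) = (954809, 50676);  954809² − 355·50676² = 1 ✓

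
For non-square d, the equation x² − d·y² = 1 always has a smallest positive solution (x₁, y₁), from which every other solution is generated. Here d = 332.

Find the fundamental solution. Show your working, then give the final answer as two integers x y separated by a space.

√332 = [18; 4,1,1,8,1,1,4,36, …], period ℓ=8 (even) → k=7
step 0: (18, 1)  from 18·(1,0) + (0,1)
…
step 3: (164, 9)  from 1·(91,5) + (73,4)
…
step 6: (2970, 163)  from 1·(1567,86) + (1403,77)
step 7: (13447, 738)  from 4·(2970,163) + (1567,86)
(x₁, y₁) = (13447, 738);  13447² − 332·738² = 1 ✓

13447 738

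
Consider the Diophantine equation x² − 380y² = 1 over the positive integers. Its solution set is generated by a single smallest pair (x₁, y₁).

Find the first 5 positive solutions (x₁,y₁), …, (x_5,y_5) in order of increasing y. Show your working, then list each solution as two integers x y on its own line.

39 2
3041 156
237159 12166
18495361 948792
1442400999 73993610

d=380: √d = [19; 2,38] (ℓ=2, even), read p_1/q_1
i=0: a=19 ⇒ p=19, q=1
i=1: a=2 ⇒ p=39, q=2
(x₁, y₁) = (39, 2);  39² − 380·2² = 1 ✓
k=2:  x_2 = 39·39+380·2·2 = 3041,  y_2 = 39·2+2·39 = 156
k=3:  x_3 = 39·3041+380·2·156 = 237159,  y_3 = 39·156+2·3041 = 12166
k=4:  x_4 = 39·237159+380·2·12166 = 18495361,  y_4 = 39·12166+2·237159 = 948792
k=5:  x_5 = 39·18495361+380·2·948792 = 1442400999,  y_5 = 39·948792+2·18495361 = 73993610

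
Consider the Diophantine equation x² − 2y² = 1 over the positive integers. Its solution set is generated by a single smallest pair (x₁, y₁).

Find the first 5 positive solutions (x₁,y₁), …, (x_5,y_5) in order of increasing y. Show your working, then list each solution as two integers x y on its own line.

√2 → a₀=1, period (2); ℓ=1 odd so k=1
i=0: a=1 ⇒ p=1, q=1
i=1: a=2 ⇒ p=3, q=2
→ (3, 2).  Check: 3²=9, 2·2²=8, difference 1.
(x_2, y_2) = (3·3 + 2·2·2, 3·2 + 2·3) = (17, 12)
(x_3, y_3) = (3·17 + 2·2·12, 3·12 + 2·17) = (99, 70)
(x_4, y_4) = (3·99 + 2·2·70, 3·70 + 2·99) = (577, 408)
(x_5, y_5) = (3·577 + 2·2·408, 3·408 + 2·577) = (3363, 2378)

3 2
17 12
99 70
577 408
3363 2378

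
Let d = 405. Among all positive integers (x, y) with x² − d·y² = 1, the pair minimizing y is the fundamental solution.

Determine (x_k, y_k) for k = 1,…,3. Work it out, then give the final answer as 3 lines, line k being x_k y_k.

√405 → a₀=20, period (8,40); ℓ=2 even so k=1
a_0=20:  p_0=20·1+0=20,  q_0=20·0+1=1
a_1=8:  p_1=8·20+1=161,  q_1=8·1+0=8
→ (161, 8).  Check: 161²=25921, 405·8²=25920, difference 1.
(x_2, y_2) = (161·161 + 405·8·8, 161·8 + 8·161) = (51841, 2576)
(x_3, y_3) = (161·51841 + 405·8·2576, 161·2576 + 8·51841) = (16692641, 829464)

161 8
51841 2576
16692641 829464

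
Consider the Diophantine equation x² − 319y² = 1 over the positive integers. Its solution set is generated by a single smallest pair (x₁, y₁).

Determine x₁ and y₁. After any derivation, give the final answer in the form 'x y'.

d=319: √d = [17; 1,6,5,1,4,…,6,1,34] (ℓ=14, even), read p_13/q_13
i=0: a=17 ⇒ p=17, q=1
i=1: a=1 ⇒ p=18, q=1
i=2: a=6 ⇒ p=125, q=7
…
i=4: a=1 ⇒ p=768, q=43
i=5: a=4 ⇒ p=3715, q=208
i=6: a=3 ⇒ p=11913, q=667
…
i=9: a=4 ⇒ p=250816, q=14043
i=10: a=1 ⇒ p=309613, q=17335
i=11: a=5 ⇒ p=1798881, q=100718
i=12: a=6 ⇒ p=11102899, q=621643
i=13: a=1 ⇒ p=12901780, q=722361
(x₁, y₁) = (12901780, 722361);  12901780² − 319·722361² = 1 ✓

12901780 722361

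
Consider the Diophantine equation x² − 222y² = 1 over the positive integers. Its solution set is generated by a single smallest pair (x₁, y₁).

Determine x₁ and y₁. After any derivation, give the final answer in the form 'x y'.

[14; 1,8,1,28] for √222; ℓ=4 ⇒ convergent index 3
a_0=14:  p_0=14·1+0=14,  q_0=14·0+1=1
a_1=1:  p_1=1·14+1=15,  q_1=1·1+0=1
a_2=8:  p_2=8·15+14=134,  q_2=8·1+1=9
a_3=1:  p_3=1·134+15=149,  q_3=1·9+1=10
(x₁, y₁) = (149, 10);  149² − 222·10² = 1 ✓

149 10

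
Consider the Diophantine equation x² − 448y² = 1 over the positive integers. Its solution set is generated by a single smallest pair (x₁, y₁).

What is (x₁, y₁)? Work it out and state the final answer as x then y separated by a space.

[21; 6,42] for √448; ℓ=2 ⇒ convergent index 1
step 0: (21, 1)  from 21·(1,0) + (0,1)
step 1: (127, 6)  from 6·(21,1) + (1,0)
fundamental: x₁=127, y₁=6  (since 16129 − 448·36 = 1)

127 6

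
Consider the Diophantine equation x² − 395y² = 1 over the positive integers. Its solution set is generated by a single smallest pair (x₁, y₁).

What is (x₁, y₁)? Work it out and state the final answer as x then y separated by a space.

159 8

[19; 1,6,1,38] for √395; ℓ=4 ⇒ convergent index 3
a_0=19:  p_0=19·1+0=19,  q_0=19·0+1=1
…
a_2=6:  p_2=6·20+19=139,  q_2=6·1+1=7
a_3=1:  p_3=1·139+20=159,  q_3=1·7+1=8
fundamental: x₁=159, y₁=8  (since 25281 − 395·64 = 1)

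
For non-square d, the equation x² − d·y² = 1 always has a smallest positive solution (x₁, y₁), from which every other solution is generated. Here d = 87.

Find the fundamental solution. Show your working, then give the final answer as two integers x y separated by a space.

√87 = [9; 3,18, …], period ℓ=2 (even) → k=1
a_0=9:  p_0=9·1+0=9,  q_0=9·0+1=1
a_1=3:  p_1=3·9+1=28,  q_1=3·1+0=3
(x₁, y₁) = (28, 3);  28² − 87·3² = 1 ✓

28 3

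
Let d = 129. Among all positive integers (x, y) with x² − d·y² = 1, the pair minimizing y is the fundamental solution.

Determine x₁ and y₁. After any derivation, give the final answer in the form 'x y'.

√129 = [11; 2,1,3,1,6,1,3,1,2,22, …], period ℓ=10 (even) → k=9
a_0=11:  p_0=11·1+0=11,  q_0=11·0+1=1
…
a_7=3:  p_7=3·1238+1079=4793,  q_7=3·109+95=422
a_8=1:  p_8=1·4793+1238=6031,  q_8=1·422+109=531
a_9=2:  p_9=2·6031+4793=16855,  q_9=2·531+422=1484
fundamental: x₁=16855, y₁=1484  (since 284091025 − 129·2202256 = 1)

16855 1484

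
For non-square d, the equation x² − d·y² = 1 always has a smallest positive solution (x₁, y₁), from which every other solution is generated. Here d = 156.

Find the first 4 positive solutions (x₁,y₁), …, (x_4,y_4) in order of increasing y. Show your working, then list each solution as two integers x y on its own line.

25 2
1249 100
62425 4998
3120001 249800

√156 = [12; 2,24, …], period ℓ=2 (even) → k=1
a_0=12:  p_0=12·1+0=12,  q_0=12·0+1=1
a_1=2:  p_1=2·12+1=25,  q_1=2·1+0=2
→ (25, 2).  Check: 25²=625, 156·2²=624, difference 1.
(x_2, y_2) = (25·25 + 156·2·2, 25·2 + 2·25) = (1249, 100)
(x_3, y_3) = (25·1249 + 156·2·100, 25·100 + 2·1249) = (62425, 4998)
(x_4, y_4) = (25·62425 + 156·2·4998, 25·4998 + 2·62425) = (3120001, 249800)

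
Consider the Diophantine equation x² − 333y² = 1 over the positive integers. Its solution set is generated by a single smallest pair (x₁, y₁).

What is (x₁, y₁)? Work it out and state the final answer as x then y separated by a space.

73 4

√333 = [18; 4,36, …], period ℓ=2 (even) → k=1
step 0: (18, 1)  from 18·(1,0) + (0,1)
step 1: (73, 4)  from 4·(18,1) + (1,0)
(x₁, y₁) = (73, 4);  73² − 333·4² = 1 ✓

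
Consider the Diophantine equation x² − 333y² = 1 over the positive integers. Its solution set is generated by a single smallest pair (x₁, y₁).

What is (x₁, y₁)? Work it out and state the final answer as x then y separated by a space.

√333 = [18; 4,36, …], period ℓ=2 (even) → k=1
i=0: a=18 ⇒ p=18, q=1
i=1: a=4 ⇒ p=73, q=4
(x₁, y₁) = (73, 4);  73² − 333·4² = 1 ✓

73 4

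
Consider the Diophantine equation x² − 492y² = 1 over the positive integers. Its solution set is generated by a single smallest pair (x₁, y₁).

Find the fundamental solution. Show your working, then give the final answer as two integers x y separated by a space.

29767 1342

d=492: √d = [22; 5,1,1,10,1,1,5,44] (ℓ=8, even), read p_7/q_7
i=0: a=22 ⇒ p=22, q=1
…
i=3: a=1 ⇒ p=244, q=11
i=4: a=10 ⇒ p=2573, q=116
i=5: a=1 ⇒ p=2817, q=127
i=6: a=1 ⇒ p=5390, q=243
i=7: a=5 ⇒ p=29767, q=1342
(x₁, y₁) = (29767, 1342);  29767² − 492·1342² = 1 ✓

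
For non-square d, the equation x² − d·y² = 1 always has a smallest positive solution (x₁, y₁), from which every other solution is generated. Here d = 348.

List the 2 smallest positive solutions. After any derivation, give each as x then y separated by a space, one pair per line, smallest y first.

1567 84
4910977 263256

d=348: √d = [18; 1,1,1,8,1,1,1,36] (ℓ=8, even), read p_7/q_7
k=0  a_k=18  p_k/q_k = 18/1
…
k=6  a_k=1  p_k/q_k = 1026/55
k=7  a_k=1  p_k/q_k = 1567/84
fundamental: x₁=1567, y₁=84  (since 2455489 − 348·7056 = 1)
k=2:  x_2 = 1567·1567+348·84·84 = 4910977,  y_2 = 1567·84+84·1567 = 263256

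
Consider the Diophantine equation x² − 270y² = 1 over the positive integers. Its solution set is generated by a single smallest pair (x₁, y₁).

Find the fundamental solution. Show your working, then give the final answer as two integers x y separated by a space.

5291 322

√270 → a₀=16, period (2,3,6,3,2,32); ℓ=6 even so k=5
step 0: (16, 1)  from 16·(1,0) + (0,1)
…
step 3: (723, 44)  from 6·(115,7) + (33,2)
step 4: (2284, 139)  from 3·(723,44) + (115,7)
step 5: (5291, 322)  from 2·(2284,139) + (723,44)
→ (5291, 322).  Check: 5291²=27994681, 270·322²=27994680, difference 1.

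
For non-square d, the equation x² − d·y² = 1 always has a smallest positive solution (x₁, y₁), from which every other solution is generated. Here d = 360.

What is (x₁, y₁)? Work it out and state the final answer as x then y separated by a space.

d=360: √d = [18; 1,36] (ℓ=2, even), read p_1/q_1
i=0: a=18 ⇒ p=18, q=1
i=1: a=1 ⇒ p=19, q=1
→ (19, 1).  Check: 19²=361, 360·1²=360, difference 1.

19 1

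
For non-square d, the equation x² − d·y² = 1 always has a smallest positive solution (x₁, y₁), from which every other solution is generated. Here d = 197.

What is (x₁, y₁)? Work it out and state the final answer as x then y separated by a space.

393 28

√197 = [14; 28, …], period ℓ=1 (odd) → k=1
a_0=14:  p_0=14·1+0=14,  q_0=14·0+1=1
a_1=28:  p_1=28·14+1=393,  q_1=28·1+0=28
→ (393, 28).  Check: 393²=154449, 197·28²=154448, difference 1.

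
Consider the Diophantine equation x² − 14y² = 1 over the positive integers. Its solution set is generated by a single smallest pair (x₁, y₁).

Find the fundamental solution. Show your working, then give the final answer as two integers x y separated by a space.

15 4

√14 = [3; 1,2,1,6, …], period ℓ=4 (even) → k=3
step 0: (3, 1)  from 3·(1,0) + (0,1)
step 1: (4, 1)  from 1·(3,1) + (1,0)
step 2: (11, 3)  from 2·(4,1) + (3,1)
step 3: (15, 4)  from 1·(11,3) + (4,1)
→ (15, 4).  Check: 15²=225, 14·4²=224, difference 1.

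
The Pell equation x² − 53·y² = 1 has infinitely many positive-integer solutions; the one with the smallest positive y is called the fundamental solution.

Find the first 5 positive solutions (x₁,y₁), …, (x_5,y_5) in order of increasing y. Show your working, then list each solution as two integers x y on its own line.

66249 9100
8777860001 1205731800
1163048894346249 159757052027300
154101652394311440001 21167489878307463600
20418160737778428282906249 2804650073736225260045500

[7; 3,1,1,3,14] for √53; ℓ=5 ⇒ convergent index 9
step 0: (7, 1)  from 7·(1,0) + (0,1)
…
step 5: (2599, 357)  from 14·(182,25) + (51,7)
step 6: (7979, 1096)  from 3·(2599,357) + (182,25)
…
step 8: (18557, 2549)  from 1·(10578,1453) + (7979,1096)
step 9: (66249, 9100)  from 3·(18557,2549) + (10578,1453)
fundamental: x₁=66249, y₁=9100  (since 4388930001 − 53·82810000 = 1)
k=2:  x_2 = 66249·66249+53·9100·9100 = 8777860001,  y_2 = 66249·9100+9100·66249 = 1205731800
k=3:  x_3 = 66249·8777860001+53·9100·1205731800 = 1163048894346249,  y_3 = 66249·1205731800+9100·8777860001 = 159757052027300
k=4:  x_4 = 66249·1163048894346249+53·9100·159757052027300 = 154101652394311440001,  y_4 = 66249·159757052027300+9100·1163048894346249 = 21167489878307463600
k=5:  x_5 = 66249·154101652394311440001+53·9100·21167489878307463600 = 20418160737778428282906249,  y_5 = 66249·21167489878307463600+9100·154101652394311440001 = 2804650073736225260045500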